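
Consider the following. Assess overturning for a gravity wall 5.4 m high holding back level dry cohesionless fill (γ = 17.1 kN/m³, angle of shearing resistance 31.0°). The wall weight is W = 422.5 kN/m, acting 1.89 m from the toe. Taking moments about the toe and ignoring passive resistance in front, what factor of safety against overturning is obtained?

K_a = tan²(45° − 31.0°/2) = 0.3201.
P_a = ½K_aγH² = 0.5×0.3201×17.1×5.4² = 79.81 kN/m, acting at H/3 = 1.800 m above the base.
Overturning moment M_o = P_a × H/3 = 79.81 × 1.800 = 143.7.
Resisting moment M_r = W × 1.89 = 422.5 × 1.89 = 798.5.
FS_overturning = M_r/M_o = 798.5/143.7 = 5.559.

5.56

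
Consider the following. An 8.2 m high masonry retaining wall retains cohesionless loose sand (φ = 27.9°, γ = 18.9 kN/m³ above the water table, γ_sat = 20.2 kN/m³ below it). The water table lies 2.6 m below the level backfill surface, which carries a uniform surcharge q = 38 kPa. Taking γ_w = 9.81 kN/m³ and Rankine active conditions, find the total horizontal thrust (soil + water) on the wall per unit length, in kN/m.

449 kN/m

K_a = tan²(45° − φ/2) = 0.3625.
γ' = 20.2 − 9.81 = 10.39 kN/m³. h₂ = H − d_w = 5.6 m.
σ'_h: at surface K_a·q = 13.77; at WT K_a(q+γd_w) = 31.59; at base K_a(q+γd_w+γ'h₂) = 52.67 kPa.
P₁ = ½(13.77+31.59)×2.6 = 58.97; P₂ = ½(31.59+52.67)×5.6 = 235.9; P_w = ½γ_w h₂² = 153.8.
Total = 58.97+235.9+153.8 = 448.7 kN/m.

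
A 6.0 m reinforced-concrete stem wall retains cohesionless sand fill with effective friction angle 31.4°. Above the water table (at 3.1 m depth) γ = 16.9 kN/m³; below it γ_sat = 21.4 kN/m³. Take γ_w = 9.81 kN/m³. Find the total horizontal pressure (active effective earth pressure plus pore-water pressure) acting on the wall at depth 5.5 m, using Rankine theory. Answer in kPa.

K_a = (1 − sin φ)/(1 + sin φ) = 0.3149.
γ' = 21.4 − 9.81 = 11.59 kN/m³.
Effective vertical stress at 5.5 m: σ'_v = 16.9×3.1 + 11.59×2.40 = 80.21 kPa.
σ'_h = K_a σ'_v = 0.3149 × 80.21 = 25.26 kPa; u = γ_w × 2.40 = 23.54 kPa.
Total σ_h = 25.26 + 23.54 = 48.80 kPa.

48.8 kPa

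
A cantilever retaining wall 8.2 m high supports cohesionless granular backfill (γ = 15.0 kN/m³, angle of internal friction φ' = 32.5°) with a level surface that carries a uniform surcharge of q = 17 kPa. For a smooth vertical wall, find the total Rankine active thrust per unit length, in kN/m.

194 kN/m

K_a = tan²(45° − φ/2) = 0.3010.
Soil triangle: ½ K_a γ H² = 0.5×0.3010×15.0×8.2² = 151.8 kN/m.
Surcharge rectangle: K_a q H = 0.3010×17×8.2 = 41.96 kN/m.
Total = 151.8 + 41.96 = 193.7 kN/m.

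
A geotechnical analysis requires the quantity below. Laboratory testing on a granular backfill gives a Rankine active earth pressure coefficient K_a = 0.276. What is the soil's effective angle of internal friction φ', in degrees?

34.6°

K_a = tan²(45° − φ/2) ⇒ 45° − φ/2 = arctan(√0.276) = 27.72°.
φ = 2(45° − 27.72°) = 34.57°.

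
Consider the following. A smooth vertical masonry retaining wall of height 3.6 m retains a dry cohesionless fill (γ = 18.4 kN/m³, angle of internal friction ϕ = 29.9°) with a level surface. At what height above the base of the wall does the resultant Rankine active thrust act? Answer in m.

K_a = 0.3347.
The pressure distribution is triangular, so the resultant acts at H/3 above the base = 3.6/3 = 1.200 m.

1.20 m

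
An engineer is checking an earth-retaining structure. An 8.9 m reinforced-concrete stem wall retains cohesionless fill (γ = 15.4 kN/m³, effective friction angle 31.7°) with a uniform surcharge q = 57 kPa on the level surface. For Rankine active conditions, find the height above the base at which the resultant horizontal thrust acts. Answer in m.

K_a = 0.3111.
Triangular part P₁ = ½K_aγH² = 189.7 at H/3 = 2.967 m; rectangular part P₂ = K_a q H = 157.8 at H/2 = 4.450 m.
ȳ = (P₁·2.967 + P₂·4.450)/(P₁+P₂) = 3.640 m.

3.64 m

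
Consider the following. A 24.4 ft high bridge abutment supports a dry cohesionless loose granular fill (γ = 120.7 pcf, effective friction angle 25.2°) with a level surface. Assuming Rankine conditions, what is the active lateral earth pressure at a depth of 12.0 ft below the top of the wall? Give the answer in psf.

K_a = (1 − sin φ)/(1 + sin φ) = 0.4027.
σ_h = K_a γ z = 0.4027 × 120.7 × 12.0 = 583.3 psf.

583 psf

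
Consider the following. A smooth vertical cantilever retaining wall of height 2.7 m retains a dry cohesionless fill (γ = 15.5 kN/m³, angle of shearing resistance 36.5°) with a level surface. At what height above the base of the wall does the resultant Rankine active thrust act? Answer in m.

K_a = 0.2541.
The pressure distribution is triangular, so the resultant acts at H/3 above the base = 2.7/3 = 0.9000 m.

0.900 m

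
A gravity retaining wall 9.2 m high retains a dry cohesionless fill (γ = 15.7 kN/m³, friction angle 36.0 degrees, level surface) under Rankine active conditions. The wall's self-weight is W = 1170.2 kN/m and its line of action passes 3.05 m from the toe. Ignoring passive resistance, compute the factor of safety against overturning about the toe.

6.75

K_a = tan²(45° − 36.0°/2) = 0.2596.
P_a = ½K_aγH² = 0.5×0.2596×15.7×9.2² = 172.5 kN/m, acting at H/3 = 3.067 m above the base.
Overturning moment M_o = P_a × H/3 = 172.5 × 3.067 = 529.0.
Resisting moment M_r = W × 3.05 = 1170.2 × 3.05 = 3569.
FS_overturning = M_r/M_o = 3569/529.0 = 6.747.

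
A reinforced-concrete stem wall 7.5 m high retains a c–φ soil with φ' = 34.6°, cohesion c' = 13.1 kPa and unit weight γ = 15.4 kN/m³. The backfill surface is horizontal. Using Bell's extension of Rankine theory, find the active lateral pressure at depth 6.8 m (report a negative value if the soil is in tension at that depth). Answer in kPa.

15.1 kPa

K_a = (1 − sin φ)/(1 + sin φ) = 0.2756.
σ_a = K_a γ z − 2c√K_a = 0.2756×15.4×6.8 − 2×13.1×0.5250 = 15.11 kPa.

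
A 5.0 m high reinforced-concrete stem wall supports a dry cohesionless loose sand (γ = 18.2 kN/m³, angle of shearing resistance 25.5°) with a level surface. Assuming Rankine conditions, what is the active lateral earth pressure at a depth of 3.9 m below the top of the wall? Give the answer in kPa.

28.3 kPa

K_a = (1 − sin φ)/(1 + sin φ) = 0.3981.
σ_h = K_a γ z = 0.3981 × 18.2 × 3.9 = 28.26 kPa.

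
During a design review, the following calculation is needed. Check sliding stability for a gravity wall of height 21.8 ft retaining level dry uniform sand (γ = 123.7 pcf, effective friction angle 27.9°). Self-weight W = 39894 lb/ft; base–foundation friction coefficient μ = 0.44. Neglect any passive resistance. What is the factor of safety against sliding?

K_a = tan²(45° − 27.9°/2) = 0.3625.
P_a = ½K_aγH² = 0.5×0.3625×123.7×21.8² = 10650 lb/ft, acting at H/3 = 7.267 ft above the base.
FS_sliding = μW / P_a = 0.44×39894 / 10650 = 1.648.

1.65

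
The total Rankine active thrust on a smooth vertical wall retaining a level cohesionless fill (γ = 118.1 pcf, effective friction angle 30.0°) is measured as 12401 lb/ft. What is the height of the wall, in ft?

K_a = 0.3333. P_a = ½ K_a γ H² ⇒ H = √(2P_a/(K_a γ)).
H = √(2×12401/(0.3333×118.1)) = 25.10 ft.

25.1 ft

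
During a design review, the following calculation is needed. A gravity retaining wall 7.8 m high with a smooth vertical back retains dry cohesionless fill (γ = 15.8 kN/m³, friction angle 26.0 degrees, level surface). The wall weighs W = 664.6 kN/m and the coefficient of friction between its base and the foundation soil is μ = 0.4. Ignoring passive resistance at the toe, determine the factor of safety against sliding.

K_a = tan²(45° − 26.0°/2) = 0.3905.
P_a = ½K_aγH² = 0.5×0.3905×15.8×7.8² = 187.7 kN/m, acting at H/3 = 2.600 m above the base.
FS_sliding = μW / P_a = 0.4×664.6 / 187.7 = 1.417.

1.42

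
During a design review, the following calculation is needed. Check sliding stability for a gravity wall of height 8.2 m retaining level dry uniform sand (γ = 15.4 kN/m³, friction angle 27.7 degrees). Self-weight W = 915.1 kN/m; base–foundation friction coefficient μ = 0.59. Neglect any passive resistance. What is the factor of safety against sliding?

K_a = tan²(45° − 27.7°/2) = 0.3653.
P_a = ½K_aγH² = 0.5×0.3653×15.4×8.2² = 189.2 kN/m, acting at H/3 = 2.733 m above the base.
FS_sliding = μW / P_a = 0.59×915.1 / 189.2 = 2.854.

2.85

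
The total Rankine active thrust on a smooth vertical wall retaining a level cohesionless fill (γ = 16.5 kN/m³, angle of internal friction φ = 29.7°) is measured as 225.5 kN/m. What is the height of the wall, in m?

9.00 m

K_a = 0.3374. P_a = ½ K_a γ H² ⇒ H = √(2P_a/(K_a γ)).
H = √(2×225.5/(0.3374×16.5)) = 9.001 m.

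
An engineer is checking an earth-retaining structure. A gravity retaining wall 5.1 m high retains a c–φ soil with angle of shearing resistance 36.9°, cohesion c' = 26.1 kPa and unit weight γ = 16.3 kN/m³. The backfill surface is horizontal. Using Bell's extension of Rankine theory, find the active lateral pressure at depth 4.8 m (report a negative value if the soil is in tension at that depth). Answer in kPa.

-6.55 kPa

K_a = (1 − sin φ)/(1 + sin φ) = 0.2497.
σ_a = K_a γ z − 2c√K_a = 0.2497×16.3×4.8 − 2×26.1×0.4997 = -6.549 kPa.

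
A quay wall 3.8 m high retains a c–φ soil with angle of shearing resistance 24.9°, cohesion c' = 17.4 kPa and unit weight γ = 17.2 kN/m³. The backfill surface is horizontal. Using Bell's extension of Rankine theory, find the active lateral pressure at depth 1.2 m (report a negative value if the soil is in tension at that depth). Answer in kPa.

-13.8 kPa

K_a = (1 − sin φ)/(1 + sin φ) = 0.4074.
σ_a = K_a γ z − 2c√K_a = 0.4074×17.2×1.2 − 2×17.4×0.6383 = -13.80 kPa.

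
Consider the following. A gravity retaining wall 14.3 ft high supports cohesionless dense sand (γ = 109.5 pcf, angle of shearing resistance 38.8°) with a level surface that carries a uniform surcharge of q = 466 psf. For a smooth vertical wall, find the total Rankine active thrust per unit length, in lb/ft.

K_a = tan²(45° − φ/2) = 0.2296.
Soil triangle: ½ K_a γ H² = 0.5×0.2296×109.5×14.3² = 2570 lb/ft.
Surcharge rectangle: K_a q H = 0.2296×466×14.3 = 1530 lb/ft.
Total = 2570 + 1530 = 4100 lb/ft.

4100 lb/ft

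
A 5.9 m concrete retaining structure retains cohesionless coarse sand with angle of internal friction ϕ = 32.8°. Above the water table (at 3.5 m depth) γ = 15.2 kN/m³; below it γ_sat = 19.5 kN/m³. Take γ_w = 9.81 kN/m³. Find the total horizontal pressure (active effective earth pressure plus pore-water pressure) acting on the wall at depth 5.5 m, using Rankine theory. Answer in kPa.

K_a = (1 − sin φ)/(1 + sin φ) = 0.2973.
γ' = 19.5 − 9.81 = 9.690 kN/m³.
Effective vertical stress at 5.5 m: σ'_v = 15.2×3.5 + 9.690×2.00 = 72.58 kPa.
σ'_h = K_a σ'_v = 0.2973 × 72.58 = 21.58 kPa; u = γ_w × 2.00 = 19.62 kPa.
Total σ_h = 21.58 + 19.62 = 41.20 kPa.

41.2 kPa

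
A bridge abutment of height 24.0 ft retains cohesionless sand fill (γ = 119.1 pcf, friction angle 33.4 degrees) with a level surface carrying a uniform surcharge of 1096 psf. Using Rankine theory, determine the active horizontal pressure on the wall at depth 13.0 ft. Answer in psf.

K_a = (1 − sin φ)/(1 + sin φ) = 0.2899.
σ_v = γz + q = 119.1 × 13.0 + 1096 = 2644 psf.
σ_h = K_a σ_v = 0.2899 × 2644 = 766.6 psf.

767 psf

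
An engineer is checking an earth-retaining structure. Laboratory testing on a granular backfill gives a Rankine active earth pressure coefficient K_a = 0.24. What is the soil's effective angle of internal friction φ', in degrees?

37.8°

K_a = tan²(45° − φ/2) ⇒ 45° − φ/2 = arctan(√0.24) = 26.10°.
φ = 2(45° − 26.10°) = 37.80°.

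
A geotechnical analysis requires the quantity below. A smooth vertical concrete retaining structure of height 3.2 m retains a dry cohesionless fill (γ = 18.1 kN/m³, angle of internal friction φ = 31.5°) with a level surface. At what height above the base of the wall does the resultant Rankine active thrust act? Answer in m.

1.07 m

K_a = 0.3136.
The pressure distribution is triangular, so the resultant acts at H/3 above the base = 3.2/3 = 1.067 m.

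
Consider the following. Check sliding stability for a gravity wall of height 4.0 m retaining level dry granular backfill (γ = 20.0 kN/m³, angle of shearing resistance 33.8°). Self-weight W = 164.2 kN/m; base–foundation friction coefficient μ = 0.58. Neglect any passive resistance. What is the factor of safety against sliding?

2.09

K_a = tan²(45° − 33.8°/2) = 0.2851.
P_a = ½K_aγH² = 0.5×0.2851×20.0×4.0² = 45.62 kN/m, acting at H/3 = 1.333 m above the base.
FS_sliding = μW / P_a = 0.58×164.2 / 45.62 = 2.088.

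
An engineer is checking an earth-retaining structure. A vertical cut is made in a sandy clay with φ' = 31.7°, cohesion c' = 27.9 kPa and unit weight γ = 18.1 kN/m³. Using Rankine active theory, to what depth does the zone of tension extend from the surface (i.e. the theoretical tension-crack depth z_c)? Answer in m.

K_a = tan²(45° − 31.7°/2) = 0.3111; √K_a = 0.5577.
The active pressure is zero where K_a γ z = 2c√K_a, so z_c = 2c/(γ√K_a) = 2×27.9/(18.1×0.5577) = 5.527 m.

5.53 m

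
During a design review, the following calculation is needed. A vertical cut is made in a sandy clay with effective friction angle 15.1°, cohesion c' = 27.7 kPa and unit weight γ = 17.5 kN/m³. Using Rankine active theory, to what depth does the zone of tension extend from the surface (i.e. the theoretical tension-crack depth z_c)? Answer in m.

4.13 m

K_a = tan²(45° − 15.1°/2) = 0.5867; √K_a = 0.7659.
The active pressure is zero where K_a γ z = 2c√K_a, so z_c = 2c/(γ√K_a) = 2×27.7/(17.5×0.7659) = 4.133 m.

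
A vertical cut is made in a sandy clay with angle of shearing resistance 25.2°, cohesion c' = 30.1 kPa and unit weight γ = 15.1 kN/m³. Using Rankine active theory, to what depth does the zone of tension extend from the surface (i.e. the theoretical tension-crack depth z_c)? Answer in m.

6.28 m

K_a = tan²(45° − 25.2°/2) = 0.4027; √K_a = 0.6346.
The active pressure is zero where K_a γ z = 2c√K_a, so z_c = 2c/(γ√K_a) = 2×30.1/(15.1×0.6346) = 6.282 m.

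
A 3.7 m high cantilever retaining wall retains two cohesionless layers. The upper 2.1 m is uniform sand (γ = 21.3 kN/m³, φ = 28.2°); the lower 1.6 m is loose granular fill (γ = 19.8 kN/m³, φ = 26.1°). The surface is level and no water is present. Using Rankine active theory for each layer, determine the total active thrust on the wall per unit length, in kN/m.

K_a1 = tan²(45°−28.2°/2) = 0.3582; K_a2 = tan²(45°−26.1°/2) = 0.3889.
Layer 1: σ at base = K_a1 γ₁ h₁ = 16.02 kPa; P₁ = ½×16.02×2.1 = 16.82.
Layer 2: σ_v at top = γ₁h₁ = 44.73; σ_h top = K_a2×44.73 = 17.40; σ_h base = K_a2×(44.73+19.8×1.6) = 29.72.
P₂ = ½(17.40+29.72)×1.6 = 37.69. Total P_a = 16.82+37.69 = 54.52 kN/m.

54.5 kN/m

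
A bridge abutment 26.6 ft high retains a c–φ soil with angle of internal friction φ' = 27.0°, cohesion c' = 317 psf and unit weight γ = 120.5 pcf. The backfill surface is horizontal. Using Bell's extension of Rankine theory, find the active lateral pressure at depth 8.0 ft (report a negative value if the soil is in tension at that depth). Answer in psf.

-26.5 psf

K_a = (1 − sin φ)/(1 + sin φ) = 0.3755.
σ_a = K_a γ z − 2c√K_a = 0.3755×120.5×8.0 − 2×317×0.6128 = -26.51 psf.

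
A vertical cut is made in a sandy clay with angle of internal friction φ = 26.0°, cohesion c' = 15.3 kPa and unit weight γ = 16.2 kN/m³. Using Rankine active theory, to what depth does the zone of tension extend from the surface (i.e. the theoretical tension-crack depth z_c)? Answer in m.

K_a = tan²(45° − 26.0°/2) = 0.3905; √K_a = 0.6249.
The active pressure is zero where K_a γ z = 2c√K_a, so z_c = 2c/(γ√K_a) = 2×15.3/(16.2×0.6249) = 3.023 m.

3.02 m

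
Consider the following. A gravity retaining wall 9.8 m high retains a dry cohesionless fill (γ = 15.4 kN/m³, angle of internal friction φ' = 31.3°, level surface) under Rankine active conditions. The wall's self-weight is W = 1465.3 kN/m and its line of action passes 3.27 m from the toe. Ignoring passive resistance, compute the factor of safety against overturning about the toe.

6.27

K_a = tan²(45° − 31.3°/2) = 0.3162.
P_a = ½K_aγH² = 0.5×0.3162×15.4×9.8² = 233.8 kN/m, acting at H/3 = 3.267 m above the base.
Overturning moment M_o = P_a × H/3 = 233.8 × 3.267 = 763.9.
Resisting moment M_r = W × 3.27 = 1465.3 × 3.27 = 4792.
FS_overturning = M_r/M_o = 4792/763.9 = 6.273.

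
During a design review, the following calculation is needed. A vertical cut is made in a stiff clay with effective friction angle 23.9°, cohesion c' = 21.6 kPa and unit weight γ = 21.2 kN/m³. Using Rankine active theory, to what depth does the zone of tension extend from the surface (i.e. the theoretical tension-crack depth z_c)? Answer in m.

K_a = tan²(45° − 23.9°/2) = 0.4233; √K_a = 0.6506.
The active pressure is zero where K_a γ z = 2c√K_a, so z_c = 2c/(γ√K_a) = 2×21.6/(21.2×0.6506) = 3.132 m.

3.13 m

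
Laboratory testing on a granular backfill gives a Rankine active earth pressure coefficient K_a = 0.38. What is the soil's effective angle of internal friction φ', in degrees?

K_a = tan²(45° − φ/2) ⇒ 45° − φ/2 = arctan(√0.38) = 31.65°.
φ = 2(45° − 31.65°) = 26.70°.

26.7°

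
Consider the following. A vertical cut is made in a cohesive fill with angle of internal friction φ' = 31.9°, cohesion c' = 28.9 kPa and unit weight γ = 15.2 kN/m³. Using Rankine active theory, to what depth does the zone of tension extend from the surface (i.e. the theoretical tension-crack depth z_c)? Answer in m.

6.85 m

K_a = tan²(45° − 31.9°/2) = 0.3085; √K_a = 0.5555.
The active pressure is zero where K_a γ z = 2c√K_a, so z_c = 2c/(γ√K_a) = 2×28.9/(15.2×0.5555) = 6.846 m.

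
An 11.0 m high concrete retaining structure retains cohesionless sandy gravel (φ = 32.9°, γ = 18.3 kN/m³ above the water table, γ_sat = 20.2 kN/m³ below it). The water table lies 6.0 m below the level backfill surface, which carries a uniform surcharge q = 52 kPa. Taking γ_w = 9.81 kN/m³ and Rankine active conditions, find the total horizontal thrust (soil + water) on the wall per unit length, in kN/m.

590 kN/m

K_a = tan²(45° − φ/2) = 0.2960.
γ' = 20.2 − 9.81 = 10.39 kN/m³. h₂ = H − d_w = 5.0 m.
σ'_h: at surface K_a·q = 15.39; at WT K_a(q+γd_w) = 47.90; at base K_a(q+γd_w+γ'h₂) = 63.28 kPa.
P₁ = ½(15.39+47.90)×6.0 = 189.9; P₂ = ½(47.90+63.28)×5.0 = 277.9; P_w = ½γ_w h₂² = 122.6.
Total = 189.9+277.9+122.6 = 590.4 kN/m.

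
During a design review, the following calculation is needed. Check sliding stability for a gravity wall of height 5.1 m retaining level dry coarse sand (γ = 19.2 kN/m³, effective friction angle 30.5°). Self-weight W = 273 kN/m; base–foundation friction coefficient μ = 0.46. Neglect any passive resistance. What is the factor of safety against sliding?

K_a = tan²(45° − 30.5°/2) = 0.3267.
P_a = ½K_aγH² = 0.5×0.3267×19.2×5.1² = 81.57 kN/m, acting at H/3 = 1.700 m above the base.
FS_sliding = μW / P_a = 0.46×273 / 81.57 = 1.540.

1.54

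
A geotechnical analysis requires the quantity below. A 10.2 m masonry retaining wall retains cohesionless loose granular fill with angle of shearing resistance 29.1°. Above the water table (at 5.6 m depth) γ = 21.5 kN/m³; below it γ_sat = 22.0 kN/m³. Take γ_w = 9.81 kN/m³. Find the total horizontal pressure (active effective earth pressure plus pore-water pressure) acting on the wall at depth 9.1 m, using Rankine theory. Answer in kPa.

K_a = (1 − sin φ)/(1 + sin φ) = 0.3456.
γ' = 22.0 − 9.81 = 12.19 kN/m³.
Effective vertical stress at 9.1 m: σ'_v = 21.5×5.6 + 12.19×3.50 = 163.1 kPa.
σ'_h = K_a σ'_v = 0.3456 × 163.1 = 56.35 kPa; u = γ_w × 3.50 = 34.34 kPa.
Total σ_h = 56.35 + 34.34 = 90.69 kPa.

90.7 kPa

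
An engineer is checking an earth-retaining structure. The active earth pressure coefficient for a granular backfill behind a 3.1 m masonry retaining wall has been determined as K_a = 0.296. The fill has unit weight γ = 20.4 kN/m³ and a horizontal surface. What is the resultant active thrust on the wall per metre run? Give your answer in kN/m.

P = ½ K_a γ H² = 0.5 × 0.296 × 20.4 × 3.1² = 29.01 kN/m.

29.0 kN/m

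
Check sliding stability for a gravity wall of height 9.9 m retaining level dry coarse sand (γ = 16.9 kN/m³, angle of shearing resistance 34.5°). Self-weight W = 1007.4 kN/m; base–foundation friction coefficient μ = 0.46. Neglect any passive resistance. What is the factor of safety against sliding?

2.02

K_a = tan²(45° − 34.5°/2) = 0.2768.
P_a = ½K_aγH² = 0.5×0.2768×16.9×9.9² = 229.2 kN/m, acting at H/3 = 3.300 m above the base.
FS_sliding = μW / P_a = 0.46×1007.4 / 229.2 = 2.021.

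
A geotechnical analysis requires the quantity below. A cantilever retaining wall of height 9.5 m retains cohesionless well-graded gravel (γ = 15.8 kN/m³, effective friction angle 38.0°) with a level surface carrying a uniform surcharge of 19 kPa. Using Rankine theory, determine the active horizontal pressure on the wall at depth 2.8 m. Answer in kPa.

K_a = (1 − sin φ)/(1 + sin φ) = 0.2379.
σ_v = γz + q = 15.8 × 2.8 + 19 = 63.24 kPa.
σ_h = K_a σ_v = 0.2379 × 63.24 = 15.04 kPa.

15.0 kPa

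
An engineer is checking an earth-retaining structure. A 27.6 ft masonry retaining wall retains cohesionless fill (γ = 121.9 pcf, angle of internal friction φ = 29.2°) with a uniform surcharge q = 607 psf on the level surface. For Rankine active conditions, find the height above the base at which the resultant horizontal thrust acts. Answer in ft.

10.4 ft

K_a = 0.3442.
Triangular part P₁ = ½K_aγH² = 15980 at H/3 = 9.200 ft; rectangular part P₂ = K_a q H = 5767 at H/2 = 13.80 ft.
ȳ = (P₁·9.200 + P₂·13.80)/(P₁+P₂) = 10.42 ft.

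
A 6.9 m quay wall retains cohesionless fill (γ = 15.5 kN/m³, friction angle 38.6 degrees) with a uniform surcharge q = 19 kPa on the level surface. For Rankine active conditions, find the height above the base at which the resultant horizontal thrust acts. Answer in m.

2.60 m

K_a = 0.2316.
Triangular part P₁ = ½K_aγH² = 85.46 at H/3 = 2.300 m; rectangular part P₂ = K_a q H = 30.37 at H/2 = 3.450 m.
ȳ = (P₁·2.300 + P₂·3.450)/(P₁+P₂) = 2.601 m.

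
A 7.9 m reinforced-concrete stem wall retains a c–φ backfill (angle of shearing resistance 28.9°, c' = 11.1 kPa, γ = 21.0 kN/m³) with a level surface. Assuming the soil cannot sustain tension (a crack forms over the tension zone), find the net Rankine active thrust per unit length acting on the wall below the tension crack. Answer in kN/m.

K_a = 0.3484; √K_a = 0.5902.
Tension-crack depth z_c = 2c/(γ√K_a) = 2×11.1/(21.0×0.5902) = 1.791 m.
σ_a at base = K_a γ H − 2c√K_a = 0.3484×21.0×7.9 − 2×11.1×0.5902 = 44.69 kPa.
P_a = ½ × 44.69 × (H − z_c) = 0.5×44.69×6.109 = 136.5 kN/m.

137 kN/m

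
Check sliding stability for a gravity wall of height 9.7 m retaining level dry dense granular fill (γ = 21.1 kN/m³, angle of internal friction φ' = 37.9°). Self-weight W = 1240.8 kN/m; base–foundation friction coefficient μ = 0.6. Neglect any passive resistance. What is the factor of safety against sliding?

K_a = tan²(45° − 37.9°/2) = 0.2389.
P_a = ½K_aγH² = 0.5×0.2389×21.1×9.7² = 237.2 kN/m, acting at H/3 = 3.233 m above the base.
FS_sliding = μW / P_a = 0.6×1240.8 / 237.2 = 3.139.

3.14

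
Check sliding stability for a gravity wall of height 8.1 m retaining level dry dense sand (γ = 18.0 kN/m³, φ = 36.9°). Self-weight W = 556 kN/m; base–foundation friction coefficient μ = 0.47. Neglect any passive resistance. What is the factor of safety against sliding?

1.77

K_a = tan²(45° − 36.9°/2) = 0.2497.
P_a = ½K_aγH² = 0.5×0.2497×18.0×8.1² = 147.4 kN/m, acting at H/3 = 2.700 m above the base.
FS_sliding = μW / P_a = 0.47×556 / 147.4 = 1.773.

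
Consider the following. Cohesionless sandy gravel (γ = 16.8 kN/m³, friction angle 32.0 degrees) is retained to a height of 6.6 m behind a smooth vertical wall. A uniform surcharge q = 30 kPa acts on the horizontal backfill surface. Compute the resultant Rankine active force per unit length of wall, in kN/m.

K_a = tan²(45° − φ/2) = 0.3073.
Soil triangle: ½ K_a γ H² = 0.5×0.3073×16.8×6.6² = 112.4 kN/m.
Surcharge rectangle: K_a q H = 0.3073×30×6.6 = 60.84 kN/m.
Total = 112.4 + 60.84 = 173.3 kN/m.

173 kN/m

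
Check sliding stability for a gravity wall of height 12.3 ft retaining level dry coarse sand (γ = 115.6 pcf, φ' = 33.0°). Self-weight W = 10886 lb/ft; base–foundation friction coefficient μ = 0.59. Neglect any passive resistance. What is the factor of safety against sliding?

2.49

K_a = tan²(45° − 33.0°/2) = 0.2948.
P_a = ½K_aγH² = 0.5×0.2948×115.6×12.3² = 2578 lb/ft, acting at H/3 = 4.100 ft above the base.
FS_sliding = μW / P_a = 0.59×10886 / 2578 = 2.491.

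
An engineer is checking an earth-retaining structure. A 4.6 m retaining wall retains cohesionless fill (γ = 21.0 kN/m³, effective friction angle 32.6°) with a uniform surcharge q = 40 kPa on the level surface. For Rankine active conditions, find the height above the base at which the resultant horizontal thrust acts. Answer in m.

K_a = 0.2997.
Triangular part P₁ = ½K_aγH² = 66.60 at H/3 = 1.533 m; rectangular part P₂ = K_a q H = 55.15 at H/2 = 2.300 m.
ȳ = (P₁·1.533 + P₂·2.300)/(P₁+P₂) = 1.881 m.

1.88 m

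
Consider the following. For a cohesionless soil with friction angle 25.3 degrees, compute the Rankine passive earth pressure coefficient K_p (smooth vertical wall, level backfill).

2.49

K_p = (1 + sin φ)/(1 − sin φ) = tan²(45° + 25.3°/2) = 2.493.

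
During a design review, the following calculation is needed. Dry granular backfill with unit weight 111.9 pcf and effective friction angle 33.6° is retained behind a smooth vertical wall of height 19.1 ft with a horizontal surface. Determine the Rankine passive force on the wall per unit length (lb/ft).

K_p = tan²(45° + φ/2) = 3.478.
P_p = ½ K_p γ H² = 0.5 × 3.478 × 111.9 × 19.1² = 70990 lb/ft.

71000 lb/ft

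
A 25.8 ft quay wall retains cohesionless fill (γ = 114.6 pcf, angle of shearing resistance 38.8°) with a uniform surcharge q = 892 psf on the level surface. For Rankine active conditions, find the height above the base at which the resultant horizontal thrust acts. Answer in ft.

10.2 ft

K_a = 0.2296.
Triangular part P₁ = ½K_aγH² = 8756 at H/3 = 8.600 ft; rectangular part P₂ = K_a q H = 5283 at H/2 = 12.90 ft.
ȳ = (P₁·8.600 + P₂·12.90)/(P₁+P₂) = 10.22 ft.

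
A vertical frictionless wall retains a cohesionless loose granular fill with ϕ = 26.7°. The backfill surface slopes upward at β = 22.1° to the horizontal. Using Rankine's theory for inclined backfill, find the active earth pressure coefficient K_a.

0.538

K_a = cos β · (cos β − √(cos²β − cos²φ)) / (cos β + √(cos²β − cos²φ)).
cos β = 0.9265, cos φ = 0.8934, √(cos²β − cos²φ) = 0.2456.
K_a = 0.9265 × (0.9265 − 0.2456)/(0.9265 + 0.2456) = 0.5382.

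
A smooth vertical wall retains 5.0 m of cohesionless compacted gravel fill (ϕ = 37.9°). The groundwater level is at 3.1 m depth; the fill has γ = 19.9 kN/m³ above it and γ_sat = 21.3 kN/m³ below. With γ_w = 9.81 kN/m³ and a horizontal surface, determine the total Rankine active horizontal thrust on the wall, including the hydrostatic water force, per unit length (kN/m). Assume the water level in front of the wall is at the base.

K_a = tan²(45° − φ/2) = 0.2389.
γ' = 21.3 − 9.81 = 11.49 kN/m³. Depth below WT = 1.9 m.
σ'_h at WT = K_a γ d_w = 14.74 kPa; at base = 14.74 + K_a γ' × 1.9 = 19.96 kPa.
P₁ (0–3.1 m) = ½×14.74×3.1 = 22.85. P₂ (3.1–5.0 m) = ½(14.74+19.96)×1.9 = 32.96.
P_w = ½ γ_w h₂² = 0.5×9.81×1.9² = 17.71. Total = 22.85+32.96+17.71 = 73.52 kN/m.

73.5 kN/m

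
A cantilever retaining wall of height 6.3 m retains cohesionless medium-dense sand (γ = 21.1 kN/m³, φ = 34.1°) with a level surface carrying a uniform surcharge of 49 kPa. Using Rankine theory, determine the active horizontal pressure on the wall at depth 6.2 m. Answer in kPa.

50.6 kPa

K_a = (1 − sin φ)/(1 + sin φ) = 0.2815.
σ_v = γz + q = 21.1 × 6.2 + 49 = 179.8 kPa.
σ_h = K_a σ_v = 0.2815 × 179.8 = 50.62 kPa.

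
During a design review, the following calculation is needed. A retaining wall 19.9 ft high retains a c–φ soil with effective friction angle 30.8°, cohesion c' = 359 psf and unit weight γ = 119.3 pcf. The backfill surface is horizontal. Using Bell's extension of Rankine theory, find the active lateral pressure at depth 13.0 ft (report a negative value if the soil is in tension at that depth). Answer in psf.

92.6 psf

K_a = (1 − sin φ)/(1 + sin φ) = 0.3227.
σ_a = K_a γ z − 2c√K_a = 0.3227×119.3×13.0 − 2×359×0.5681 = 92.62 psf.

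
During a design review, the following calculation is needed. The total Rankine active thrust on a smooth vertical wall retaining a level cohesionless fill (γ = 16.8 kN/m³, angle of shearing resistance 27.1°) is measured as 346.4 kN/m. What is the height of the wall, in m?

K_a = 0.3741. P_a = ½ K_a γ H² ⇒ H = √(2P_a/(K_a γ)).
H = √(2×346.4/(0.3741×16.8)) = 10.50 m.

10.5 m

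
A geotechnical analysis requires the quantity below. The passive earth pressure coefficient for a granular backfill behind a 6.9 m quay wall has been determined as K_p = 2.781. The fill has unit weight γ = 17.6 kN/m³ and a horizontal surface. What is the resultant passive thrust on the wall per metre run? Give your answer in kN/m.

P = ½ K_p γ H² = 0.5 × 2.781 × 17.6 × 6.9² = 1165 kN/m.

1170 kN/m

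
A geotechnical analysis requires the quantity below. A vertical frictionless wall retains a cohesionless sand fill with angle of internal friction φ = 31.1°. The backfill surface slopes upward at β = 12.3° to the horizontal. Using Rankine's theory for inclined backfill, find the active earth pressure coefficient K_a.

K_a = cos β · (cos β − √(cos²β − cos²φ)) / (cos β + √(cos²β − cos²φ)).
cos β = 0.9770, cos φ = 0.8563, √(cos²β − cos²φ) = 0.4706.
K_a = 0.9770 × (0.9770 − 0.4706)/(0.9770 + 0.4706) = 0.3418.

0.342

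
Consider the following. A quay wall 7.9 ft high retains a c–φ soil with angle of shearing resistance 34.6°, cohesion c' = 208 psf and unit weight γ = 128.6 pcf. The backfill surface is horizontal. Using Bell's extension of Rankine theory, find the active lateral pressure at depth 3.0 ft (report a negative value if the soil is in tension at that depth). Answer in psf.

-112 psf

K_a = (1 − sin φ)/(1 + sin φ) = 0.2756.
σ_a = K_a γ z − 2c√K_a = 0.2756×128.6×3.0 − 2×208×0.5250 = -112.1 psf.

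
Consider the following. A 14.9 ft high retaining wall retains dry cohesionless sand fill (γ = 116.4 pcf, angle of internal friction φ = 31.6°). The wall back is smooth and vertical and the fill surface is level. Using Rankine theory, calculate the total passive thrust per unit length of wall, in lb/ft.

41400 lb/ft

K_p = tan²(45° + φ/2) = 3.202.
P_p = ½ K_p γ H² = 0.5 × 3.202 × 116.4 × 14.9² = 41370 lb/ft.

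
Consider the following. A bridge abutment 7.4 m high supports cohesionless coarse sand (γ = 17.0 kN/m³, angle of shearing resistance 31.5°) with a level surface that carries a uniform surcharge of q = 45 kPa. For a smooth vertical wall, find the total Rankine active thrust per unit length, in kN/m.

250 kN/m

K_a = tan²(45° − φ/2) = 0.3136.
Soil triangle: ½ K_a γ H² = 0.5×0.3136×17.0×7.4² = 146.0 kN/m.
Surcharge rectangle: K_a q H = 0.3136×45×7.4 = 104.4 kN/m.
Total = 146.0 + 104.4 = 250.4 kN/m.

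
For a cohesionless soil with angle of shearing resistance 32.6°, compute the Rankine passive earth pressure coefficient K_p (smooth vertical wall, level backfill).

K_p = (1 + sin φ)/(1 − sin φ) = tan²(45° + 32.6°/2) = 3.336.

3.34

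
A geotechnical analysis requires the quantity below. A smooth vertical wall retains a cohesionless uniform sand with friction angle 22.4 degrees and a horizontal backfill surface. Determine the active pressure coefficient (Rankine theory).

K_a = (1 − sin φ)/(1 + sin φ) = (1 − sin 22.4°)/(1 + sin 22.4°) = 0.4482.

0.448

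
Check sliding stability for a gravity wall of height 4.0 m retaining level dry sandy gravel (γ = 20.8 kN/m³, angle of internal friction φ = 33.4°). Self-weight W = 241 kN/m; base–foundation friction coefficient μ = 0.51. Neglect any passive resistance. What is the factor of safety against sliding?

2.55

K_a = tan²(45° − 33.4°/2) = 0.2899.
P_a = ½K_aγH² = 0.5×0.2899×20.8×4.0² = 48.24 kN/m, acting at H/3 = 1.333 m above the base.
FS_sliding = μW / P_a = 0.51×241 / 48.24 = 2.548.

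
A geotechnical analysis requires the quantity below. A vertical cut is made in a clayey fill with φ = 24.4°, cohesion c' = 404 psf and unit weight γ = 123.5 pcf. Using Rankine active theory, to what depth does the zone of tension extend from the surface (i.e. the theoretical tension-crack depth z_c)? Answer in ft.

K_a = tan²(45° − 24.4°/2) = 0.4153; √K_a = 0.6445.
The active pressure is zero where K_a γ z = 2c√K_a, so z_c = 2c/(γ√K_a) = 2×404/(123.5×0.6445) = 10.15 ft.

10.2 ft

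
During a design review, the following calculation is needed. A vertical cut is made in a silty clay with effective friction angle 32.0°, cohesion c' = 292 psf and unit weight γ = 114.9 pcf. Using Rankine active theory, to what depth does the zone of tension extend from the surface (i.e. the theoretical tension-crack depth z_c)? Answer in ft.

9.17 ft

K_a = tan²(45° − 32.0°/2) = 0.3073; √K_a = 0.5543.
The active pressure is zero where K_a γ z = 2c√K_a, so z_c = 2c/(γ√K_a) = 2×292/(114.9×0.5543) = 9.169 ft.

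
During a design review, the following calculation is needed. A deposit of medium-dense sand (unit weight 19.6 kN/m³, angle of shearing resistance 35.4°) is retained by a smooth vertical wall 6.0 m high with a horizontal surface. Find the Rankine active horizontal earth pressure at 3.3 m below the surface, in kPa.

K_a = (1 − sin φ)/(1 + sin φ) = 0.2664.
σ_h = K_a γ z = 0.2664 × 19.6 × 3.3 = 17.23 kPa.

17.2 kPa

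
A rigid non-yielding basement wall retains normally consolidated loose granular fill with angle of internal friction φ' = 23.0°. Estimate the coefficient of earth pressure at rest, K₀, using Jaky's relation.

0.609

K₀ = 1 − sin φ' = 1 − sin 23.0° = 0.6093.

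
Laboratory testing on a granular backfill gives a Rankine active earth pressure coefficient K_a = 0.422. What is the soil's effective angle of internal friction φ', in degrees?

K_a = tan²(45° − φ/2) ⇒ 45° − φ/2 = arctan(√0.422) = 33.01°.
φ = 2(45° − 33.01°) = 23.98°.

24.0°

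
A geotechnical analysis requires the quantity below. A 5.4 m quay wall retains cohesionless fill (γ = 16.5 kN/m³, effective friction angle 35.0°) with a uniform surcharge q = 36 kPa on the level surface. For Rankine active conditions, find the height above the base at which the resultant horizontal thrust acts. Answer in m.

2.20 m

K_a = 0.2710.
Triangular part P₁ = ½K_aγH² = 65.19 at H/3 = 1.800 m; rectangular part P₂ = K_a q H = 52.68 at H/2 = 2.700 m.
ȳ = (P₁·1.800 + P₂·2.700)/(P₁+P₂) = 2.202 m.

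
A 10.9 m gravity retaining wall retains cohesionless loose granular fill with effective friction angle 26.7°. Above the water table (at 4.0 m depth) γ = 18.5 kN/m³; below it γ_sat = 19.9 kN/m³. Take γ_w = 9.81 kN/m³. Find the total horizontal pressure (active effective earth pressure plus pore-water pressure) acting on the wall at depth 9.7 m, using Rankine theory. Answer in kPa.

106 kPa

K_a = (1 − sin φ)/(1 + sin φ) = 0.3800.
γ' = 19.9 − 9.81 = 10.09 kN/m³.
Effective vertical stress at 9.7 m: σ'_v = 18.5×4.0 + 10.09×5.70 = 131.5 kPa.
σ'_h = K_a σ'_v = 0.3800 × 131.5 = 49.97 kPa; u = γ_w × 5.70 = 55.92 kPa.
Total σ_h = 49.97 + 55.92 = 105.9 kPa.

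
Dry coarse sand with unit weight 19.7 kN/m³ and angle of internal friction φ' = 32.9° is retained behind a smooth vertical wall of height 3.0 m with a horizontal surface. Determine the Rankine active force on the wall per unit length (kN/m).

26.2 kN/m

K_a = tan²(45° − φ/2) = 0.2960.
P_a = ½ K_a γ H² = 0.5 × 0.2960 × 19.7 × 3.0² = 26.24 kN/m.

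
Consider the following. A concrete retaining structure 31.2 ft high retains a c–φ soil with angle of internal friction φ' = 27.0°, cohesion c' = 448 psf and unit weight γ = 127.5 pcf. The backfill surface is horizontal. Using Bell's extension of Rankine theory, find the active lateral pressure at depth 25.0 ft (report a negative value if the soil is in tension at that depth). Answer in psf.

K_a = (1 − sin φ)/(1 + sin φ) = 0.3755.
σ_a = K_a γ z − 2c√K_a = 0.3755×127.5×25.0 − 2×448×0.6128 = 647.9 psf.

648 psf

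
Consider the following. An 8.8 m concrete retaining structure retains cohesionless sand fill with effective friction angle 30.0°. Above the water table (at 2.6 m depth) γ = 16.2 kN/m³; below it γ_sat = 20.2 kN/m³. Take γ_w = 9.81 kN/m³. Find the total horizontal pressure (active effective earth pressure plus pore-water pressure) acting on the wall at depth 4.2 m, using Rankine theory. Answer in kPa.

35.3 kPa

K_a = (1 − sin φ)/(1 + sin φ) = 0.3333.
γ' = 20.2 − 9.81 = 10.39 kN/m³.
Effective vertical stress at 4.2 m: σ'_v = 16.2×2.6 + 10.39×1.60 = 58.74 kPa.
σ'_h = K_a σ'_v = 0.3333 × 58.74 = 19.58 kPa; u = γ_w × 1.60 = 15.70 kPa.
Total σ_h = 19.58 + 15.70 = 35.28 kPa.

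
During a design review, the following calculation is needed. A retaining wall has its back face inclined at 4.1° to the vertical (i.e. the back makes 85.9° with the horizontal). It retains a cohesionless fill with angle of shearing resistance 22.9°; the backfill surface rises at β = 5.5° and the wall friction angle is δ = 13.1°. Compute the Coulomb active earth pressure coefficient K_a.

K_a = sin²(α+φ) / [sin²α · sin(α−δ) · (1 + √{sin(φ+δ)sin(φ−β) / (sin(α−δ)sin(α+β))})²].
With α = 85.9°, φ = 22.9°, δ = 13.1°, β = 5.5°: K_a = 0.4617.

0.462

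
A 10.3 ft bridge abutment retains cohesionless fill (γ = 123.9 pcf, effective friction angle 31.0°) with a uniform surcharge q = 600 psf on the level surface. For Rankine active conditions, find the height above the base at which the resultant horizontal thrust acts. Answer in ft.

K_a = 0.3201.
Triangular part P₁ = ½K_aγH² = 2104 at H/3 = 3.433 ft; rectangular part P₂ = K_a q H = 1978 at H/2 = 5.150 ft.
ȳ = (P₁·3.433 + P₂·5.150)/(P₁+P₂) = 4.265 ft.

4.27 ft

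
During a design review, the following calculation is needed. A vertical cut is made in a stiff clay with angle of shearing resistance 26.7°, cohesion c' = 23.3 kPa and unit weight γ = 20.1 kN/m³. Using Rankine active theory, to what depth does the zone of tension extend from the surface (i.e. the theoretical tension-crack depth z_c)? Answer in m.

3.76 m

K_a = tan²(45° − 26.7°/2) = 0.3800; √K_a = 0.6164.
The active pressure is zero where K_a γ z = 2c√K_a, so z_c = 2c/(γ√K_a) = 2×23.3/(20.1×0.6164) = 3.761 m.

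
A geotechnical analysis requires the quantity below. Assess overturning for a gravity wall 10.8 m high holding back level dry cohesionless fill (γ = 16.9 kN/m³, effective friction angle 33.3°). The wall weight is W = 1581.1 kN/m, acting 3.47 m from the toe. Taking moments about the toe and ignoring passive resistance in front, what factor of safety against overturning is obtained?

5.31

K_a = tan²(45° − 33.3°/2) = 0.2911.
P_a = ½K_aγH² = 0.5×0.2911×16.9×10.8² = 286.9 kN/m, acting at H/3 = 3.600 m above the base.
Overturning moment M_o = P_a × H/3 = 286.9 × 3.600 = 1033.
Resisting moment M_r = W × 3.47 = 1581.1 × 3.47 = 5486.
FS_overturning = M_r/M_o = 5486/1033 = 5.311.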